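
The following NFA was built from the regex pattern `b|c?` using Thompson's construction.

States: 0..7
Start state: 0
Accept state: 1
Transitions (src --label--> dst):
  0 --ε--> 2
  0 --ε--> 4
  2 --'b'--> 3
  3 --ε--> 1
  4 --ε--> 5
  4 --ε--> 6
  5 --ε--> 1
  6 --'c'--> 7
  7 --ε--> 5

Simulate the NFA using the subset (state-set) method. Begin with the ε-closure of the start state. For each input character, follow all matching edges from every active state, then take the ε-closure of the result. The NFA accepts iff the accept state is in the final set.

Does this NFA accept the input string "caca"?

start: ε-closure({0}) = {0,1,2,4,5,6}
'c' @ 1: {1,5,7}  ✓accept
'a' @ 2: {}  — state set empty
rest 'ca' ignored (set empty)
after full input: {}  (accept=1 not in)

Answer: REJECT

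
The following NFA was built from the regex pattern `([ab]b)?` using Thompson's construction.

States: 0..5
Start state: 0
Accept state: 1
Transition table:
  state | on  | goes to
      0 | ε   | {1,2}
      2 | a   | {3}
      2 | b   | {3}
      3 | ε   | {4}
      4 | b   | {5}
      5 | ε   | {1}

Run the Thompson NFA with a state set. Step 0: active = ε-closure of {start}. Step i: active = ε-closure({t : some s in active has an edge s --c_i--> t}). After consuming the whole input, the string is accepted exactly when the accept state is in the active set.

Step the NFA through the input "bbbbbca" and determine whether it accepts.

start: ε-closure({0}) = {0,1,2}
'b' @ 1: {3,4}
'b' @ 2: {1,5}  [accepting]
'b' @ 3: {}  — no active states
rest 'bbca' ignored (set empty)
end set {} — state 1 not in

Answer: REJECT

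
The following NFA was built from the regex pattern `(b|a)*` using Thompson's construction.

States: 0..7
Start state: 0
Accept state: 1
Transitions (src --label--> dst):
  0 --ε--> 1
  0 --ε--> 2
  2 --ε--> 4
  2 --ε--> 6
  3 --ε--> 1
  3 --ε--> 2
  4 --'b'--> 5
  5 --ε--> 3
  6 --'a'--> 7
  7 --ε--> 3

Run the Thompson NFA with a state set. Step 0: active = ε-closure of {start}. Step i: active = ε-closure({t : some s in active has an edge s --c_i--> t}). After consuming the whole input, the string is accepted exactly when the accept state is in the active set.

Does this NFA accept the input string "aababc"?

Answer: REJECT

Trace:
start: ε-closure({0}) = {0,1,2,4,6}
'a' @ 1: {1,2,3,4,6,7}  [accepting]
'a' @ 2: {1,2,3,4,6,7}  [accepting]
'b' @ 3: {1,2,3,4,5,6}  [accepting]
'a' @ 4: {1,2,3,4,6,7}  [accepting]
'b' @ 5: {1,2,3,4,5,6}  [accepting]
'c' @ 6: {}  — no active states
end set {} — state 1 not in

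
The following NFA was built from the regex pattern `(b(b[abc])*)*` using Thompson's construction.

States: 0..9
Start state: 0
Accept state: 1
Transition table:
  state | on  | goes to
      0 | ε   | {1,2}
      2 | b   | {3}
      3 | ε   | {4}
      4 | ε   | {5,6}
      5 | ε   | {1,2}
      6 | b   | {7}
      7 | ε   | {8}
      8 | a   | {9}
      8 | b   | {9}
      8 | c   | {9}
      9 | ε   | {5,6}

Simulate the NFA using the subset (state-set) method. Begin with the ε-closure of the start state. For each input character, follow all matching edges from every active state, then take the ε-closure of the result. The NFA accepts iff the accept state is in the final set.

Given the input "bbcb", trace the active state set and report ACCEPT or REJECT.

start: ε-closure({0}) = {0,1,2}
'b' @ 1: {1,2,3,4,5,6}  (accept∈set)
'b' @ 2: {1,2,3,4,5,6,7,8}  (accept∈set)
'c' @ 3: {1,2,5,6,9}  (accept∈set)
'b' @ 4: {1,2,3,4,5,6,7,8}  (accept∈set)
final: {1,2,3,4,5,6,7,8}; accept 1 in set

Answer: ACCEPT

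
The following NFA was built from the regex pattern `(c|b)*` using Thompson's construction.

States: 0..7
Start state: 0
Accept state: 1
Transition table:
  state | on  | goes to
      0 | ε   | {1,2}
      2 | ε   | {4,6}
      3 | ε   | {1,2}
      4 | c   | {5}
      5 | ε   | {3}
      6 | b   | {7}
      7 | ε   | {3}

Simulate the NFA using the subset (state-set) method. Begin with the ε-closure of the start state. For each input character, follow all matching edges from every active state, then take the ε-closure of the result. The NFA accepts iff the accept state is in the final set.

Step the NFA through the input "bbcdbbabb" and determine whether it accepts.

Answer: REJECT

Steps:
S₀ = ε-closure({0}) = {0,1,2,4,6}
'b' @ 1: {1,2,3,4,6,7}  (accept∈set)
'b' @ 2: {1,2,3,4,6,7}  (accept∈set)
'c' @ 3: {1,2,3,4,5,6}  (accept∈set)
'd' @ 4: {}  — dead — no transitions
rest 'bbabb' ignored (set empty)
after full input: {}  (accept=1 not in)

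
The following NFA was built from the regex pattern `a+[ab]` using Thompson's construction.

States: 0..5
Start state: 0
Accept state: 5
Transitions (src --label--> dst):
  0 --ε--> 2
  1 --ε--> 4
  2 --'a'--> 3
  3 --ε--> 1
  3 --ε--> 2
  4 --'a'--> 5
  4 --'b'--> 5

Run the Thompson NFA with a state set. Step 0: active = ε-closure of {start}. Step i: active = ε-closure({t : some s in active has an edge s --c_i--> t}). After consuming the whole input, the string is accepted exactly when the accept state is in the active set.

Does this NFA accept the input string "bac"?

start: ε-closure({0}) = {0,2}
'b' @ 1: {}  — state set empty
rest 'ac' ignored (set empty)
after full input: {}  (accept=5 not in)

Answer: REJECT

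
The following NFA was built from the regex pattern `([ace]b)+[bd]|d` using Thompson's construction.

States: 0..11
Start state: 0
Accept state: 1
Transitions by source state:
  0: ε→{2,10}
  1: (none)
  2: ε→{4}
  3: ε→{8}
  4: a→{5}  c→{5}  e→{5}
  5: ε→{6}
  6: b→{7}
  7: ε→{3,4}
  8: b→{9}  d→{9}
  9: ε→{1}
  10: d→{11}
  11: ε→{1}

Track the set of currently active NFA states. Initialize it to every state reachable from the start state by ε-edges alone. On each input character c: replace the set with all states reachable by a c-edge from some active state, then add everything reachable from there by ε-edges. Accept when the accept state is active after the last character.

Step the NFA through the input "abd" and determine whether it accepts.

S₀ = ε-closure({0}) = {0,2,4,10}
'a' @ 1: {5,6}
'b' @ 2: {3,4,7,8}
'd' @ 3: {1,9}  [accepting]
final: {1,9}; accept 1 in set

Answer: ACCEPT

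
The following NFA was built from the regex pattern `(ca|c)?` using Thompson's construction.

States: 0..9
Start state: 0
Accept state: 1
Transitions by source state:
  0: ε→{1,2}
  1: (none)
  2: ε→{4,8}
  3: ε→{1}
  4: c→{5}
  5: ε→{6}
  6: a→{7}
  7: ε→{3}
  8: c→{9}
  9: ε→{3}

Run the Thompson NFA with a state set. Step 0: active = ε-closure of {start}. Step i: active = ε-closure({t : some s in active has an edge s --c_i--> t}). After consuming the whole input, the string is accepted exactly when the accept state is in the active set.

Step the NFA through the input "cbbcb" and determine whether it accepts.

Answer: REJECT

Steps:
S₀ = ε-closure({0}) = {0,1,2,4,8}
'c' @ 1: {1,3,5,6,9}  (accept∈set)
'b' @ 2: {}  — no active states
rest 'bcb' ignored (set empty)
after full input: {}  (accept=1 not in)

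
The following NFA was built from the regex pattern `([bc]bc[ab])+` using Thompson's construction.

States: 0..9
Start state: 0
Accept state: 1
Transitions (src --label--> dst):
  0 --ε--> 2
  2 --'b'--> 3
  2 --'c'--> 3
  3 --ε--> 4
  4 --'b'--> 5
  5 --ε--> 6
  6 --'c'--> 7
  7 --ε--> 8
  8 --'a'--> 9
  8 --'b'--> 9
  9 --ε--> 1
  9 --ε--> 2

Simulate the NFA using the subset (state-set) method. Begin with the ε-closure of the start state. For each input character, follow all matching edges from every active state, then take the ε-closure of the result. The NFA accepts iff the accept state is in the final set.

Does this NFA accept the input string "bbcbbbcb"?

S₀ = ε-closure({0}) = {0,2}
'b' @ 1: {3,4}
'b' @ 2: {5,6}
'c' @ 3: {7,8}
'b' @ 4: {1,2,9}  ✓accept
'b' @ 5: {3,4}
'b' @ 6: {5,6}
'c' @ 7: {7,8}
'b' @ 8: {1,2,9}  ✓accept
after full input: {1,2,9}  (accept=1 in)

Answer: ACCEPT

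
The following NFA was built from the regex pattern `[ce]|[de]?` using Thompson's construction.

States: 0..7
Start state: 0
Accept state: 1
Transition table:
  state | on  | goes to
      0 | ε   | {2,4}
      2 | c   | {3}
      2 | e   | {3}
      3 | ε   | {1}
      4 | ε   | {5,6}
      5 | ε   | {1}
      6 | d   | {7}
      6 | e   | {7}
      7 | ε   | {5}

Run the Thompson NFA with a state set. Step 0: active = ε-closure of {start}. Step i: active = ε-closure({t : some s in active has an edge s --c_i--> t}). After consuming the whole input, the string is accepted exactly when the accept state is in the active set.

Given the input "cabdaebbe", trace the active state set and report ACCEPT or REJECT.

initial (ε-close {0}): {0,1,2,4,5,6}
'c' @ 1: {1,3}  [accepting]
'a' @ 2: {}  — dead — no transitions
rest 'bdaebbe' ignored (set empty)
final: {}; accept 1 not in set

Answer: REJECT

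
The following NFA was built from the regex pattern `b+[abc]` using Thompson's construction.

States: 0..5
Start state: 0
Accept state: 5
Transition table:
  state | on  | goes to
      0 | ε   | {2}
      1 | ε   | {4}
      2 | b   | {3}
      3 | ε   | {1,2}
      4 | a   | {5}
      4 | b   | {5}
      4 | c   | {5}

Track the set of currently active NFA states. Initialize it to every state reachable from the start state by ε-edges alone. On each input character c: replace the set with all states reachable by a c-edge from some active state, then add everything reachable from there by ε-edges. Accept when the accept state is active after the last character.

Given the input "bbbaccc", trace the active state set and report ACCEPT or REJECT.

initial (ε-close {0}): {0,2}
'b' @ 1: {1,2,3,4}
'b' @ 2: {1,2,3,4,5}  (accept∈set)
'b' @ 3: {1,2,3,4,5}  (accept∈set)
'a' @ 4: {5}  (accept∈set)
'c' @ 5: {}  — no active states
rest 'cc' ignored (set empty)
after full input: {}  (accept=5 not in)

Answer: REJECT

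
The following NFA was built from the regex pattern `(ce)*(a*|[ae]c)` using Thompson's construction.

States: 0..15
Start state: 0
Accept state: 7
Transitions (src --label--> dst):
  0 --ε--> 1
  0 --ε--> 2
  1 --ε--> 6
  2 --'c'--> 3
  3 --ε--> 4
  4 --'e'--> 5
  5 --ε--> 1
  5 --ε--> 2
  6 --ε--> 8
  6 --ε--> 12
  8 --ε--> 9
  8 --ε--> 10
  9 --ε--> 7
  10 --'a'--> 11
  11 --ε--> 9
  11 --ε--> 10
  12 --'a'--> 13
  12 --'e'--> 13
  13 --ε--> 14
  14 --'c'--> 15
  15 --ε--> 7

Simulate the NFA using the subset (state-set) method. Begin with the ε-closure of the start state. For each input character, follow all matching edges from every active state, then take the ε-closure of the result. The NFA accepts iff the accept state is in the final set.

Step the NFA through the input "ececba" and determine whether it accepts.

Answer: REJECT

Trace:
S₀ = ε-closure({0}) = {0,1,2,6,7,8,9,10,12}
'e' @ 1: {13,14}
'c' @ 2: {7,15}  [accepting]
'e' @ 3: {}  — no active states
rest 'cba' ignored (set empty)
final: {}; accept 7 not in set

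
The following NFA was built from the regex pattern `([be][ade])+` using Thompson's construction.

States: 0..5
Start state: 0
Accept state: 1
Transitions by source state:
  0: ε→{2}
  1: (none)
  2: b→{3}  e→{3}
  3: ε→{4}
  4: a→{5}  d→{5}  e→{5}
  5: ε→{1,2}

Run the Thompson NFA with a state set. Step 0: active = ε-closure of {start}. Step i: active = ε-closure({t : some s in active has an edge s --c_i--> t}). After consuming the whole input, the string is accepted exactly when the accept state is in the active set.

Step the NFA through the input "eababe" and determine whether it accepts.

Answer: ACCEPT

Steps:
initial (ε-close {0}): {0,2}
'e' @ 1: {3,4}
'a' @ 2: {1,2,5}  [accepting]
'b' @ 3: {3,4}
'a' @ 4: {1,2,5}  [accepting]
'b' @ 5: {3,4}
'e' @ 6: {1,2,5}  [accepting]
end set {1,2,5} — state 1 in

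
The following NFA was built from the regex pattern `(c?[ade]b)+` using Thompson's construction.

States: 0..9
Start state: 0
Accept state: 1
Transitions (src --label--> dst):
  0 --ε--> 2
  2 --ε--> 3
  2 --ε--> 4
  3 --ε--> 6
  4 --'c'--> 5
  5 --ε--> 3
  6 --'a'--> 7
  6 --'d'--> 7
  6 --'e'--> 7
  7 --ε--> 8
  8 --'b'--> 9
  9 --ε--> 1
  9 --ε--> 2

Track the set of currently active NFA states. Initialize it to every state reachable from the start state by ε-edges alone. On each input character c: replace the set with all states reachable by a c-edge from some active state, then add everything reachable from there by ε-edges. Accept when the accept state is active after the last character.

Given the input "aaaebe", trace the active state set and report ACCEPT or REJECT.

Answer: REJECT

Trace:
S₀ = ε-closure({0}) = {0,2,3,4,6}
'a' @ 1: {7,8}
'a' @ 2: {}  — dead — no transitions
rest 'aebe' ignored (set empty)
after full input: {}  (accept=1 not in)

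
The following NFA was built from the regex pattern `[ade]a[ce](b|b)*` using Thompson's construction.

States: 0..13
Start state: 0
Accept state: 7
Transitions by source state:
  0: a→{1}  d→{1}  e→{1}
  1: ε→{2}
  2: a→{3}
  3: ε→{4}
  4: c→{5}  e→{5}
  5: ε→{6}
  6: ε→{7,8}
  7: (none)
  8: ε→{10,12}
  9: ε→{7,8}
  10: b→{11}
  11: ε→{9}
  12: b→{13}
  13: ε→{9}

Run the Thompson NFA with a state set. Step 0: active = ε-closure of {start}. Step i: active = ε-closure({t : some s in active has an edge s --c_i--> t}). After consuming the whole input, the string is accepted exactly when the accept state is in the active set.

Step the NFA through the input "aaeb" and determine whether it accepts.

start: ε-closure({0}) = {0}
'a' @ 1: {1,2}
'a' @ 2: {3,4}
'e' @ 3: {5,6,7,8,10,12}  ✓accept
'b' @ 4: {7,8,9,10,11,12,13}  ✓accept
after full input: {7,8,9,10,11,12,13}  (accept=7 in)

Answer: ACCEPT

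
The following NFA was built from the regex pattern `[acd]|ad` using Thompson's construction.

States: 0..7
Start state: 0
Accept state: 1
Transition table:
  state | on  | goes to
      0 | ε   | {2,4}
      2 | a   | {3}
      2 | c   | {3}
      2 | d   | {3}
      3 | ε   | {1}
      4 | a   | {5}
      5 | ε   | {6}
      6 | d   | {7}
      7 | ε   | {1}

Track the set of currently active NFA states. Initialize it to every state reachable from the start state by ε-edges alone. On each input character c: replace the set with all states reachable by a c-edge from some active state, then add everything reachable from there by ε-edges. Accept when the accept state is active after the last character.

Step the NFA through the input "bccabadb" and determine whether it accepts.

Answer: REJECT

Trace:
start: ε-closure({0}) = {0,2,4}
'b' @ 1: {}  — no active states
rest 'ccabadb' ignored (set empty)
end set {} — state 1 not in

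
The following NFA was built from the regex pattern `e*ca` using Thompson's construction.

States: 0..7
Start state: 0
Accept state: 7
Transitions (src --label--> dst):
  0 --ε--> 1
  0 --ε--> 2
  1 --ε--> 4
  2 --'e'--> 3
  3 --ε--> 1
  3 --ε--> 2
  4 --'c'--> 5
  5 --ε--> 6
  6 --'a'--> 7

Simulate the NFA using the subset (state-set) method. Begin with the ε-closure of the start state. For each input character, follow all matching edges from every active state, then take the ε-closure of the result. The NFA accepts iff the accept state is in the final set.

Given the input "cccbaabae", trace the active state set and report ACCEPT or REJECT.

start: ε-closure({0}) = {0,1,2,4}
'c' @ 1: {5,6}
'c' @ 2: {}  — dead — no transitions
rest 'cbaabae' ignored (set empty)
after full input: {}  (accept=7 not in)

Answer: REJECT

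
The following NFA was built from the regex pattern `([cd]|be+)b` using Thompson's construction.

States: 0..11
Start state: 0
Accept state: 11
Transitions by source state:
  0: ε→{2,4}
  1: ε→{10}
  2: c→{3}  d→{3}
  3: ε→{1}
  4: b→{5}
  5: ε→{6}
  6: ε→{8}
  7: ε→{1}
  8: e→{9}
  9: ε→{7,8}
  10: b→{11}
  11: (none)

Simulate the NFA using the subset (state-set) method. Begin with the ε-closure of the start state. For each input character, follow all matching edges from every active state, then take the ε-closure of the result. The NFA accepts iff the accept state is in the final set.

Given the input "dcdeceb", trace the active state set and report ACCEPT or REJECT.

Answer: REJECT

Trace:
initial (ε-close {0}): {0,2,4}
'd' @ 1: {1,3,10}
'c' @ 2: {}  — state set empty
rest 'deceb' ignored (set empty)
after full input: {}  (accept=11 not in)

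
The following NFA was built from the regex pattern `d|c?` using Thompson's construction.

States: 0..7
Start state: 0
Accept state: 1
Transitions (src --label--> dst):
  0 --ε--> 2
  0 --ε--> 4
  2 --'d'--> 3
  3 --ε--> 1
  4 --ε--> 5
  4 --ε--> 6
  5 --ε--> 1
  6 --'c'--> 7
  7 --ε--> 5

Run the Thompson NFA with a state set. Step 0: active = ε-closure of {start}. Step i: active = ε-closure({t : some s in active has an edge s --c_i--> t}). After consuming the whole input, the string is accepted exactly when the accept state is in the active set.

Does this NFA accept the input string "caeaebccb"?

S₀ = ε-closure({0}) = {0,1,2,4,5,6}
'c' @ 1: {1,5,7}  [accepting]
'a' @ 2: {}  — state set empty
rest 'eaebccb' ignored (set empty)
final: {}; accept 1 not in set

Answer: REJECT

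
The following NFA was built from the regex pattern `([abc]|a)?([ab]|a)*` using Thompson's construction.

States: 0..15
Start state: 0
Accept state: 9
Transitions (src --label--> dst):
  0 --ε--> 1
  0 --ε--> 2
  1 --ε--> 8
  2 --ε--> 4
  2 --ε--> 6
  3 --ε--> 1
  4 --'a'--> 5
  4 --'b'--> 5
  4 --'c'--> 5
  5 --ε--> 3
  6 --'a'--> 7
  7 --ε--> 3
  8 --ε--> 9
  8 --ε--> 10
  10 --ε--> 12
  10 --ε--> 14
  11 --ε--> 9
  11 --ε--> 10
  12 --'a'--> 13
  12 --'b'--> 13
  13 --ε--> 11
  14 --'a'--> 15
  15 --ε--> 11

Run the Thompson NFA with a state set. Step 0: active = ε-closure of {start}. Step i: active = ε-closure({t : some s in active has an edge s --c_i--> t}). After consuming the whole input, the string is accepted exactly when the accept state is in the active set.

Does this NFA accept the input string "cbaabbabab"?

Answer: ACCEPT

Steps:
start: ε-closure({0}) = {0,1,2,4,6,8,9,10,12,14}
'c' @ 1: {1,3,5,8,9,10,12,14}  [accepting]
'b' @ 2: {9,10,11,12,13,14}  [accepting]
'a' @ 3: {9,10,11,12,13,14,15}  [accepting]
'a' @ 4: {9,10,11,12,13,14,15}  [accepting]
'b' @ 5: {9,10,11,12,13,14}  [accepting]
'b' @ 6: {9,10,11,12,13,14}  [accepting]
'a' @ 7: {9,10,11,12,13,14,15}  [accepting]
'b' @ 8: {9,10,11,12,13,14}  [accepting]
'a' @ 9: {9,10,11,12,13,14,15}  [accepting]
'b' @ 10: {9,10,11,12,13,14}  [accepting]
after full input: {9,10,11,12,13,14}  (accept=9 in)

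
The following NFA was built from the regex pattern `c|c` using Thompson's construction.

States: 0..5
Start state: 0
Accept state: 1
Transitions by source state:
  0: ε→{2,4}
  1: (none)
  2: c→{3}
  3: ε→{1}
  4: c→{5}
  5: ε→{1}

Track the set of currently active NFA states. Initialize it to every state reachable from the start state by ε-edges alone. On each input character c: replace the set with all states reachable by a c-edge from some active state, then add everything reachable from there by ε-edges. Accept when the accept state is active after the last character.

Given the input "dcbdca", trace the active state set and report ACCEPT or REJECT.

Answer: REJECT

Trace:
start: ε-closure({0}) = {0,2,4}
'd' @ 1: {}  — dead — no transitions
rest 'cbdca' ignored (set empty)
after full input: {}  (accept=1 not in)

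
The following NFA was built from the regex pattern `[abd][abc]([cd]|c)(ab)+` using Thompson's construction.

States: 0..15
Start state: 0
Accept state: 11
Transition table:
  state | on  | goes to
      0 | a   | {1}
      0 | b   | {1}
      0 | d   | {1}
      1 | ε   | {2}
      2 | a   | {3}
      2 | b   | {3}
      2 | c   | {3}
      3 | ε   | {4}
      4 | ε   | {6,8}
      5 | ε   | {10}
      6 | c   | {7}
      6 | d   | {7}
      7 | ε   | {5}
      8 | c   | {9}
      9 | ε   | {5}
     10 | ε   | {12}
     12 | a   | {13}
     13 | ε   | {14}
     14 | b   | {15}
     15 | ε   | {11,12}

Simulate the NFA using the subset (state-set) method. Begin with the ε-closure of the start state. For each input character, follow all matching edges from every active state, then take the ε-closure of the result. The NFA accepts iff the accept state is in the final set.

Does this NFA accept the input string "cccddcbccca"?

Answer: REJECT

Derivation:
initial (ε-close {0}): {0}
'c' @ 1: {}  — no active states
rest 'ccddcbccca' ignored (set empty)
end set {} — state 11 not in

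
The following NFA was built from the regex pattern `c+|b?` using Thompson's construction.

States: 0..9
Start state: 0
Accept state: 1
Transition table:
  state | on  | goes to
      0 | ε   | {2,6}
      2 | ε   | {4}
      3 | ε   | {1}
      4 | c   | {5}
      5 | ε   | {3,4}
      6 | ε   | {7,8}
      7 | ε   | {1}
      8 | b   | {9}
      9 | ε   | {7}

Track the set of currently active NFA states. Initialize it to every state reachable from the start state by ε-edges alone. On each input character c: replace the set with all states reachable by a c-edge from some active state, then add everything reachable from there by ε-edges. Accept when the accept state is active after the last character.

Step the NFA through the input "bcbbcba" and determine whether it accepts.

Answer: REJECT

Trace:
start: ε-closure({0}) = {0,1,2,4,6,7,8}
'b' @ 1: {1,7,9}  ✓accept
'c' @ 2: {}  — dead — no transitions
rest 'bbcba' ignored (set empty)
after full input: {}  (accept=1 not in)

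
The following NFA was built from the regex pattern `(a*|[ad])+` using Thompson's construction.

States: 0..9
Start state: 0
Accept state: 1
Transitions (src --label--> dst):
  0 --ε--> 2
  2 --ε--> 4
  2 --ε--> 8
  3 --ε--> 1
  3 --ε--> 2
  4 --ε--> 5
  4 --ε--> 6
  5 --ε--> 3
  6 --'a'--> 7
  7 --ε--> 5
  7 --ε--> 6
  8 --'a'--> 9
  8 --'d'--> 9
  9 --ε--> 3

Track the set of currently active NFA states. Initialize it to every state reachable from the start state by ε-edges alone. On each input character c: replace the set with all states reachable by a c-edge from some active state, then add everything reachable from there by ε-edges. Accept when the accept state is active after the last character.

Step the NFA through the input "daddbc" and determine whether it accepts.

Answer: REJECT

Derivation:
start: ε-closure({0}) = {0,1,2,3,4,5,6,8}
'd' @ 1: {1,2,3,4,5,6,8,9}  (accept∈set)
'a' @ 2: {1,2,3,4,5,6,7,8,9}  (accept∈set)
'd' @ 3: {1,2,3,4,5,6,8,9}  (accept∈set)
'd' @ 4: {1,2,3,4,5,6,8,9}  (accept∈set)
'b' @ 5: {}  — no active states
rest 'c' ignored (set empty)
final: {}; accept 1 not in set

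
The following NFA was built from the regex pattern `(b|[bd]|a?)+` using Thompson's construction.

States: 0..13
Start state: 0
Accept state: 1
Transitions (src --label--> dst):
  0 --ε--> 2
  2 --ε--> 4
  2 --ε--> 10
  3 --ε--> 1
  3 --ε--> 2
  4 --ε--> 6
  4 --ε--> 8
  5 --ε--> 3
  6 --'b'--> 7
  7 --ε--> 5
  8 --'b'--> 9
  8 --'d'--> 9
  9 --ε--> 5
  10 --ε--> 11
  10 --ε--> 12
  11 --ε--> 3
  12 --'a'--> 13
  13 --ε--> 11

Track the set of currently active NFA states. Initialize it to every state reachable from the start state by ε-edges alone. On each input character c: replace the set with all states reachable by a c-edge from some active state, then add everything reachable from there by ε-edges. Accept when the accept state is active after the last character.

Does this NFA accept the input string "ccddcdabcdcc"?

Answer: REJECT

Steps:
start: ε-closure({0}) = {0,1,2,3,4,6,8,10,11,12}
'c' @ 1: {}  — state set empty
rest 'cddcdabcdcc' ignored (set empty)
after full input: {}  (accept=1 not in)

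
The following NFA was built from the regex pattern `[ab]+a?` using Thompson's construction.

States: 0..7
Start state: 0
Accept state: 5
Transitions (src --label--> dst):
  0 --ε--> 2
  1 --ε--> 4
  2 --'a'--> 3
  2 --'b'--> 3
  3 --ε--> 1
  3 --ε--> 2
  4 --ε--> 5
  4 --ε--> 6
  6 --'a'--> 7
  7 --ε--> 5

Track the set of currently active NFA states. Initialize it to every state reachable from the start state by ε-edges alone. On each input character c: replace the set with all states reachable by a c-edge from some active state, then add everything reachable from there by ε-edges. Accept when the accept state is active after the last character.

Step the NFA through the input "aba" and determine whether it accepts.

start: ε-closure({0}) = {0,2}
'a' @ 1: {1,2,3,4,5,6}  [accepting]
'b' @ 2: {1,2,3,4,5,6}  [accepting]
'a' @ 3: {1,2,3,4,5,6,7}  [accepting]
end set {1,2,3,4,5,6,7} — state 5 in

Answer: ACCEPT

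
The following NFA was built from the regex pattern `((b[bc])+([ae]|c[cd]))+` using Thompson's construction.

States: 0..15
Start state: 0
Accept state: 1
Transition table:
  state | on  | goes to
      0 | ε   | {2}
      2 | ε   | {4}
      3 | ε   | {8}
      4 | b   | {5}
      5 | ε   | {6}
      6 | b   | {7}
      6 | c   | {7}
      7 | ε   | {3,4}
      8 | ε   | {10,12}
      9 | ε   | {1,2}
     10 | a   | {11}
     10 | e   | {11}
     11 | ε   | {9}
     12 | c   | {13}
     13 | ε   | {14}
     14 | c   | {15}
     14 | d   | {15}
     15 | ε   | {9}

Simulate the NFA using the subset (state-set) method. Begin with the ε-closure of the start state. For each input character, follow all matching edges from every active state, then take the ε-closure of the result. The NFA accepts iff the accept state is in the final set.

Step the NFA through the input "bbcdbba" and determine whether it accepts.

Answer: ACCEPT

Steps:
start: ε-closure({0}) = {0,2,4}
'b' @ 1: {5,6}
'b' @ 2: {3,4,7,8,10,12}
'c' @ 3: {13,14}
'd' @ 4: {1,2,4,9,15}  [accepting]
'b' @ 5: {5,6}
'b' @ 6: {3,4,7,8,10,12}
'a' @ 7: {1,2,4,9,11}  [accepting]
end set {1,2,4,9,11} — state 1 in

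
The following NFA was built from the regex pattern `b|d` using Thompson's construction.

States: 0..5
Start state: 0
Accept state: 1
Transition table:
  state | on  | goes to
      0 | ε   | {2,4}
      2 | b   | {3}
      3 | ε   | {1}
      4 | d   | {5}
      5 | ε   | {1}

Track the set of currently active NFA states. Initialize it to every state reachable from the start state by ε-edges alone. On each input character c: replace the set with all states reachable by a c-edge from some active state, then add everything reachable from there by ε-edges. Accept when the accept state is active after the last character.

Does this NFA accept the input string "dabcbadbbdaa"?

initial (ε-close {0}): {0,2,4}
'd' @ 1: {1,5}  (accept∈set)
'a' @ 2: {}  — state set empty
rest 'bcbadbbdaa' ignored (set empty)
final: {}; accept 1 not in set

Answer: REJECT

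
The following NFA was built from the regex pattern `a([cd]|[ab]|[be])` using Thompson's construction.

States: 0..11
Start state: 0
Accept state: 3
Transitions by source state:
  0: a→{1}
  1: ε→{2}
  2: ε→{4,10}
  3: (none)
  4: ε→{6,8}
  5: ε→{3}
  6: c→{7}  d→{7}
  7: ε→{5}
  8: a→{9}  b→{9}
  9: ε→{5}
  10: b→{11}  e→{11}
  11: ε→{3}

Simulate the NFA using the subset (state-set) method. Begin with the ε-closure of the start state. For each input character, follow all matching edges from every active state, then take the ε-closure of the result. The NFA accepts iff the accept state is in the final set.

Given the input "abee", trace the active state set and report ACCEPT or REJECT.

S₀ = ε-closure({0}) = {0}
'a' @ 1: {1,2,4,6,8,10}
'b' @ 2: {3,5,9,11}  [accepting]
'e' @ 3: {}  — state set empty
rest 'e' ignored (set empty)
final: {}; accept 3 not in set

Answer: REJECT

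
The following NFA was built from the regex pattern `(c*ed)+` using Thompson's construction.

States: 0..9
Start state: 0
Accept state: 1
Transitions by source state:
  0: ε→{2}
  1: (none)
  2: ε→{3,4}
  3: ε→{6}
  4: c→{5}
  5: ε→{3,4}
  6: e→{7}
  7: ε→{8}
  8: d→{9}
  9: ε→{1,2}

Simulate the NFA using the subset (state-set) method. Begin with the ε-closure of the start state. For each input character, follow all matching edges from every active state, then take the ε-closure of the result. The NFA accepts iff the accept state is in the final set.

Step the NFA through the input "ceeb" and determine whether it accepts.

Answer: REJECT

Trace:
initial (ε-close {0}): {0,2,3,4,6}
'c' @ 1: {3,4,5,6}
'e' @ 2: {7,8}
'e' @ 3: {}  — dead — no transitions
rest 'b' ignored (set empty)
final: {}; accept 1 not in set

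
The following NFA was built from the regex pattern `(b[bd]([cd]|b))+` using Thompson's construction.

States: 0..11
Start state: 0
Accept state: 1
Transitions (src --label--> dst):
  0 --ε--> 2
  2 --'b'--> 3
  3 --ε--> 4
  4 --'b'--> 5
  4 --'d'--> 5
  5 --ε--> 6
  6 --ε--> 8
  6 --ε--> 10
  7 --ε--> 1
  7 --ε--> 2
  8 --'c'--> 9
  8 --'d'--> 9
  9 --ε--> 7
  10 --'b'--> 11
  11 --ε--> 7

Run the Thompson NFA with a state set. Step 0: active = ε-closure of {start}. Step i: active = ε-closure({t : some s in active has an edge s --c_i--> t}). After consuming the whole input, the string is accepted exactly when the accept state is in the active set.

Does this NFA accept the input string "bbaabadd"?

initial (ε-close {0}): {0,2}
'b' @ 1: {3,4}
'b' @ 2: {5,6,8,10}
'a' @ 3: {}  — state set empty
rest 'abadd' ignored (set empty)
after full input: {}  (accept=1 not in)

Answer: REJECT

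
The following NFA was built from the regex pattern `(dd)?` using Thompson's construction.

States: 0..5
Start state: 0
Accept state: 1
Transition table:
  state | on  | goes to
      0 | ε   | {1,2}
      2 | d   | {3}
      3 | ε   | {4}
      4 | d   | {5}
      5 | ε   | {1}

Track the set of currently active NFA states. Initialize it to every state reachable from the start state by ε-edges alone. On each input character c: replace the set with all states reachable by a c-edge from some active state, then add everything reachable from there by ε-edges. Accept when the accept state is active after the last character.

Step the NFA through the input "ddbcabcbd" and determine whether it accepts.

start: ε-closure({0}) = {0,1,2}
'd' @ 1: {3,4}
'd' @ 2: {1,5}  ✓accept
'b' @ 3: {}  — no active states
rest 'cabcbd' ignored (set empty)
after full input: {}  (accept=1 not in)

Answer: REJECT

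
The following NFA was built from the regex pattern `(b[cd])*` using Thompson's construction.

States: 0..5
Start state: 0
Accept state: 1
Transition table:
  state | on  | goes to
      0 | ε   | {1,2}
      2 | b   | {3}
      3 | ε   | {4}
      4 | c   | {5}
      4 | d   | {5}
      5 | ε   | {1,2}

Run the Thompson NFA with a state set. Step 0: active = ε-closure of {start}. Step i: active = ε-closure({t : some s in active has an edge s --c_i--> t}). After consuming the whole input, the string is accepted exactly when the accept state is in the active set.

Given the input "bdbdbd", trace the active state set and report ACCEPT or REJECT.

Answer: ACCEPT

Derivation:
S₀ = ε-closure({0}) = {0,1,2}
'b' @ 1: {3,4}
'd' @ 2: {1,2,5}  [accepting]
'b' @ 3: {3,4}
'd' @ 4: {1,2,5}  [accepting]
'b' @ 5: {3,4}
'd' @ 6: {1,2,5}  [accepting]
end set {1,2,5} — state 1 in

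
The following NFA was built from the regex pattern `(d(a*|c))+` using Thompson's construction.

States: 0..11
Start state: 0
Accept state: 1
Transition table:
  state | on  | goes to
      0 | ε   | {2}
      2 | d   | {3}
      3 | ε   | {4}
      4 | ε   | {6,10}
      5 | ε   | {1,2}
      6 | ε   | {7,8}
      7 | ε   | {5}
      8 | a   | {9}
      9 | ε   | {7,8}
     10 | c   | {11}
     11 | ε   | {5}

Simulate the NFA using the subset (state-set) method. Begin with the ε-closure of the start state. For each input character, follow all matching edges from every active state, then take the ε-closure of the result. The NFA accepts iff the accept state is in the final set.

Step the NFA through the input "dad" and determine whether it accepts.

Answer: ACCEPT

Steps:
initial (ε-close {0}): {0,2}
'd' @ 1: {1,2,3,4,5,6,7,8,10}  [accepting]
'a' @ 2: {1,2,5,7,8,9}  [accepting]
'd' @ 3: {1,2,3,4,5,6,7,8,10}  [accepting]
final: {1,2,3,4,5,6,7,8,10}; accept 1 in set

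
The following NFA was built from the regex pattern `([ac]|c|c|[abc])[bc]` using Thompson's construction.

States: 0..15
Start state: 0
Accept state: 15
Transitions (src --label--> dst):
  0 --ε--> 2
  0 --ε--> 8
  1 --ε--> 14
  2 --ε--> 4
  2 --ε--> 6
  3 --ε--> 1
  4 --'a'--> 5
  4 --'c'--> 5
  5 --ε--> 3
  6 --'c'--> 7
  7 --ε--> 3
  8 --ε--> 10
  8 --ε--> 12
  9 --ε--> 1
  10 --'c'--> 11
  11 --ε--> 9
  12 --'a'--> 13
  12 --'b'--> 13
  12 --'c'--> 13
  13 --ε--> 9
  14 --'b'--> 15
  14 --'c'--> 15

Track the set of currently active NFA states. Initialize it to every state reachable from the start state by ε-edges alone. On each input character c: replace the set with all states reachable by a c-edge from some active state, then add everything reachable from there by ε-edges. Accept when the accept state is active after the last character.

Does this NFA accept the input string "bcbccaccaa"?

Answer: REJECT

Derivation:
S₀ = ε-closure({0}) = {0,2,4,6,8,10,12}
'b' @ 1: {1,9,13,14}
'c' @ 2: {15}  ✓accept
'b' @ 3: {}  — no active states
rest 'ccaccaa' ignored (set empty)
after full input: {}  (accept=15 not in)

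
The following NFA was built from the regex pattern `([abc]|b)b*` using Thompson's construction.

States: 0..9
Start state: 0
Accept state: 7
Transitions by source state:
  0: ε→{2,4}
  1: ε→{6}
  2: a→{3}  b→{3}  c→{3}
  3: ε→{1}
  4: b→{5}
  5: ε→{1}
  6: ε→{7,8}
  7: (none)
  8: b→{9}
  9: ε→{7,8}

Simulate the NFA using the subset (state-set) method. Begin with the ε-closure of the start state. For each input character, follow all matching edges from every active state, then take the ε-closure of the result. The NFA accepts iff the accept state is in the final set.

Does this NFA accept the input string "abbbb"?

Answer: ACCEPT

Derivation:
start: ε-closure({0}) = {0,2,4}
'a' @ 1: {1,3,6,7,8}  [accepting]
'b' @ 2: {7,8,9}  [accepting]
'b' @ 3: {7,8,9}  [accepting]
'b' @ 4: {7,8,9}  [accepting]
'b' @ 5: {7,8,9}  [accepting]
after full input: {7,8,9}  (accept=7 in)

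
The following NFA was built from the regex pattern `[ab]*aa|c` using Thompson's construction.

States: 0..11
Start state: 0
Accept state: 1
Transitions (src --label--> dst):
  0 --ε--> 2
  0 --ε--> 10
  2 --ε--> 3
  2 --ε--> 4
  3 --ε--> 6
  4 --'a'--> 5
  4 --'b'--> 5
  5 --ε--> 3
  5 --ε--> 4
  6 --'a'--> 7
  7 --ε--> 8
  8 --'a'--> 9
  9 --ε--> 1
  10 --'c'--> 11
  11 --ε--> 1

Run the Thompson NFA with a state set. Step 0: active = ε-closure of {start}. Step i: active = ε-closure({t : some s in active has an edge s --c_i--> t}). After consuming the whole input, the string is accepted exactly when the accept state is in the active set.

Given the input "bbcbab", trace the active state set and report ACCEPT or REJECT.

S₀ = ε-closure({0}) = {0,2,3,4,6,10}
'b' @ 1: {3,4,5,6}
'b' @ 2: {3,4,5,6}
'c' @ 3: {}  — dead — no transitions
rest 'bab' ignored (set empty)
after full input: {}  (accept=1 not in)

Answer: REJECT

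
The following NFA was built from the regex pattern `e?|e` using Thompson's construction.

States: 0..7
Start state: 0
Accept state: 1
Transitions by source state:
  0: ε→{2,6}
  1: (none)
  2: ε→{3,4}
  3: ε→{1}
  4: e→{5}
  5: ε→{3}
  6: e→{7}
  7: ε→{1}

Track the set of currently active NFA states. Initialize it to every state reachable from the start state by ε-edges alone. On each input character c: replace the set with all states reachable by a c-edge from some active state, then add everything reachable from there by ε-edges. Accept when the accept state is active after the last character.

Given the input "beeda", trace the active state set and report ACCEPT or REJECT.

Answer: REJECT

Trace:
initial (ε-close {0}): {0,1,2,3,4,6}
'b' @ 1: {}  — dead — no transitions
rest 'eeda' ignored (set empty)
final: {}; accept 1 not in set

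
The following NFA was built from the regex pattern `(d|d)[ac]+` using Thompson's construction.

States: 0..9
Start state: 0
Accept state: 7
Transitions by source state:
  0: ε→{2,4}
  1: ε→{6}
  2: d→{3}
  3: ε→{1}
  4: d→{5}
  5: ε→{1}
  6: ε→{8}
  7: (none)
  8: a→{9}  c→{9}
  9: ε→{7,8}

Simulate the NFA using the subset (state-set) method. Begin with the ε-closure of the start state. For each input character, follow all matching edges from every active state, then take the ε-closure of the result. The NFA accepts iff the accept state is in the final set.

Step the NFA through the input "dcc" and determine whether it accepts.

S₀ = ε-closure({0}) = {0,2,4}
'd' @ 1: {1,3,5,6,8}
'c' @ 2: {7,8,9}  ✓accept
'c' @ 3: {7,8,9}  ✓accept
after full input: {7,8,9}  (accept=7 in)

Answer: ACCEPT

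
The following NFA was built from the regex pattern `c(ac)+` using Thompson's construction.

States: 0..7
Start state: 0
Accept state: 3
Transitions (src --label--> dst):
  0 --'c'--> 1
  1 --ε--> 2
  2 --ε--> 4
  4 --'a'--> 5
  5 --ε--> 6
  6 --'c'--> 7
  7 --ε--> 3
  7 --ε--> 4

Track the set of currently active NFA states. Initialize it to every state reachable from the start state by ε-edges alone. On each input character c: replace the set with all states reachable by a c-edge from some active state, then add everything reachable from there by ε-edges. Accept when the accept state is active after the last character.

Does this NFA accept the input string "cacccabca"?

Answer: REJECT

Derivation:
start: ε-closure({0}) = {0}
'c' @ 1: {1,2,4}
'a' @ 2: {5,6}
'c' @ 3: {3,4,7}  [accepting]
'c' @ 4: {}  — state set empty
rest 'cabca' ignored (set empty)
after full input: {}  (accept=3 not in)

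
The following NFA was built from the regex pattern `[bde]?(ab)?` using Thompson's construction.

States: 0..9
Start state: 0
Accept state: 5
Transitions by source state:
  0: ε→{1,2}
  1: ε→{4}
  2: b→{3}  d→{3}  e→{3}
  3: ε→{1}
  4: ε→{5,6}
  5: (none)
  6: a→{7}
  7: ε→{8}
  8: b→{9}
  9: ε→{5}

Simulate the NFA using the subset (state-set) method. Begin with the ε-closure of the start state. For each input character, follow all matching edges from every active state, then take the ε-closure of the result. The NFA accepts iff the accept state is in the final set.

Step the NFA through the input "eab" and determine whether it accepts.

Answer: ACCEPT

Derivation:
S₀ = ε-closure({0}) = {0,1,2,4,5,6}
'e' @ 1: {1,3,4,5,6}  (accept∈set)
'a' @ 2: {7,8}
'b' @ 3: {5,9}  (accept∈set)
after full input: {5,9}  (accept=5 in)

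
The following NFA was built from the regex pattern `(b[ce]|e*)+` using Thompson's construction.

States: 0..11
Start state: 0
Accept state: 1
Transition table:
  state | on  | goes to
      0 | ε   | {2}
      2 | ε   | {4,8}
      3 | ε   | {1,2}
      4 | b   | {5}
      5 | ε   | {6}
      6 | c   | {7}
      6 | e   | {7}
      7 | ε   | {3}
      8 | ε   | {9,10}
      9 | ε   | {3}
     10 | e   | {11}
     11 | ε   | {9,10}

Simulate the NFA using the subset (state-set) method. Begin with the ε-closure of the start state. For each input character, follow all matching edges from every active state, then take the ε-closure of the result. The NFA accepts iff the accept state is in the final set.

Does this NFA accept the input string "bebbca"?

initial (ε-close {0}): {0,1,2,3,4,8,9,10}
'b' @ 1: {5,6}
'e' @ 2: {1,2,3,4,7,8,9,10}  ✓accept
'b' @ 3: {5,6}
'b' @ 4: {}  — no active states
rest 'ca' ignored (set empty)
final: {}; accept 1 not in set

Answer: REJECT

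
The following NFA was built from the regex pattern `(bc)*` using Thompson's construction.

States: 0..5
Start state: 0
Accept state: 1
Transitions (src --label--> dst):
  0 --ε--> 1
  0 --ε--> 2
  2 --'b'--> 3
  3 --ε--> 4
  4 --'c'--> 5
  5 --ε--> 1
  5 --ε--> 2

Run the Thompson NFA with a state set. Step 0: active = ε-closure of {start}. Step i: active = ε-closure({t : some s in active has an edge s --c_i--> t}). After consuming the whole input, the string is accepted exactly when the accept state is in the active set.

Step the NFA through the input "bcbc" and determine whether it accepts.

Answer: ACCEPT

Derivation:
S₀ = ε-closure({0}) = {0,1,2}
'b' @ 1: {3,4}
'c' @ 2: {1,2,5}  (accept∈set)
'b' @ 3: {3,4}
'c' @ 4: {1,2,5}  (accept∈set)
final: {1,2,5}; accept 1 in set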